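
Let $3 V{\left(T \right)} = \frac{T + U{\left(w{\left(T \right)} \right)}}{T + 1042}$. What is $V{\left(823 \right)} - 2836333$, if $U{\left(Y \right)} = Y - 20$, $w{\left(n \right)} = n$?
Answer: $- \frac{5289760503}{1865} \approx -2.8363 \cdot 10^{6}$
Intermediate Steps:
$U{\left(Y \right)} = -20 + Y$ ($U{\left(Y \right)} = Y - 20 = -20 + Y$)
$V{\left(T \right)} = \frac{-20 + 2 T}{3 \left(1042 + T\right)}$ ($V{\left(T \right)} = \frac{\left(T + \left(-20 + T\right)\right) \frac{1}{T + 1042}}{3} = \frac{\left(-20 + 2 T\right) \frac{1}{1042 + T}}{3} = \frac{\frac{1}{1042 + T} \left(-20 + 2 T\right)}{3} = \frac{-20 + 2 T}{3 \left(1042 + T\right)}$)
$V{\left(823 \right)} - 2836333 = \frac{2 \left(-10 + 823\right)}{3 \left(1042 + 823\right)} - 2836333 = \frac{2}{3} \cdot \frac{1}{1865} \cdot 813 - 2836333 = \frac{542}{1865} - 2836333 = - \frac{5289760503}{1865}$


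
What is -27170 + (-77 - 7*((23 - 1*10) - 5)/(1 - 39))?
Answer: -517665/19 ≈ -27246.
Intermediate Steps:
-27170 + (-77 - 7*((23 - 1*10) - 5)/(1 - 39)) = -27170 + (-77 - 7*((23 - 10) - 5)/(-38)) = -27170 + (-77 - 7*(13 - 5)*(-1)/38) = -27170 + (-77 - 56*(-1)/38) = -27170 + (-77 - 7*(-4/19)) = -27170 + (-77 + 28/19) = -27170 - 1435/19 = -517665/19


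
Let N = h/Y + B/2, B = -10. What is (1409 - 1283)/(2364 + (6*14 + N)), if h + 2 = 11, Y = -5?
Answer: 315/6103 ≈ 0.051614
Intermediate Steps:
h = 9 (h = -2 + 11 = 9)
N = -34/5 (N = 9/(-5) - 10/2 = 9*(-⅕) - 10*½ = -9/5 - 5 = -34/5 ≈ -6.8000)
(1409 - 1283)/(2364 + (6*14 + N)) = (1409 - 1283)/(2364 + (6*14 - 34/5)) = 126/(2364 + (84 - 34/5)) = 126/(2364 + 386/5) = 126/(12206/5) = 126*(5/12206) = 315/6103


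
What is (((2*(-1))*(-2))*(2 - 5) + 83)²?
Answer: 5041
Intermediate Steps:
(((2*(-1))*(-2))*(2 - 5) + 83)² = (-2*(-2)*(-3) + 83)² = (4*(-3) + 83)² = (-12 + 83)² = 71² = 5041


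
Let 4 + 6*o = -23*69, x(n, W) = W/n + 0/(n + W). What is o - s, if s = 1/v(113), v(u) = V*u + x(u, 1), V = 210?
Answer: -4266252859/16088946 ≈ -265.17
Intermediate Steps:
x(n, W) = W/n (x(n, W) = W/n + 0/(W + n) = W/n + 0 = W/n)
o = -1591/6 (o = -2/3 + (-23*69)/6 = -2/3 + (1/6)*(-1587) = -2/3 - 529/2 = -1591/6 ≈ -265.17)
v(u) = 1/u + 210*u (v(u) = 210*u + 1/u = 1/u + 210*u)
s = 113/2681491 (s = 1/(1/113 + 210*113) = 1/(1/113 + 23730) = 1/(2681491/113) = 113/2681491 ≈ 4.2141e-5)
o - s = -1591/6 - 1*113/2681491 = -1591/6 - 113/2681491 = -4266252859/16088946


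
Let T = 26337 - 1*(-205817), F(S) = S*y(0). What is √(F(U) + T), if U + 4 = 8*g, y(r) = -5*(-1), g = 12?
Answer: 3*√25846 ≈ 482.30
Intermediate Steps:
y(r) = 5
U = 92 (U = -4 + 8*12 = -4 + 96 = 92)
F(S) = 5*S (F(S) = S*5 = 5*S)
T = 232154 (T = 26337 + 205817 = 232154)
√(F(U) + T) = √(5*92 + 232154) = √(460 + 232154) = √232614 = 3*√25846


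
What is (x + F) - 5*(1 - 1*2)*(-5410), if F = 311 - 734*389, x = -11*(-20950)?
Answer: -81815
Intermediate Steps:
x = 230450
F = -285215 (F = 311 - 285526 = -285215)
(x + F) - 5*(1 - 1*2)*(-5410) = (230450 - 285215) - 5*(1 - 1*2)*(-5410) = -54765 - 5*(1 - 2)*(-5410) = -54765 - 5*(-1)*(-5410) = -54765 + 5*(-5410) = -54765 - 27050 = -81815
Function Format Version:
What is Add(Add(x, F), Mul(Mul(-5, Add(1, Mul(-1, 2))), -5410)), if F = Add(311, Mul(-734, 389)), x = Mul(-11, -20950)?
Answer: -81815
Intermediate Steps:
x = 230450
F = -285215 (F = Add(311, -285526) = -285215)
Add(Add(x, F), Mul(Mul(-5, Add(1, Mul(-1, 2))), -5410)) = Add(Add(230450, -285215), Mul(Mul(-5, Add(1, Mul(-1, 2))), -5410)) = Add(-54765, Mul(Mul(-5, Add(1, -2)), -5410)) = Add(-54765, Mul(Mul(-5, -1), -5410)) = Add(-54765, Mul(5, -5410)) = Add(-54765, -27050) = -81815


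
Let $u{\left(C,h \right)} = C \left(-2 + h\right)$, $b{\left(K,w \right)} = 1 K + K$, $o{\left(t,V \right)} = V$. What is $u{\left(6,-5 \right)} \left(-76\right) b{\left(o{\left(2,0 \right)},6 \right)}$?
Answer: $0$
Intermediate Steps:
$b{\left(K,w \right)} = 2 K$ ($b{\left(K,w \right)} = K + K = 2 K$)
$u{\left(6,-5 \right)} \left(-76\right) b{\left(o{\left(2,0 \right)},6 \right)} = 6 \left(-2 - 5\right) \left(-76\right) 2 \cdot 0 = 6 \left(-7\right) \left(-76\right) 0 = \left(-42\right) \left(-76\right) 0 = 3192 \cdot 0 = 0$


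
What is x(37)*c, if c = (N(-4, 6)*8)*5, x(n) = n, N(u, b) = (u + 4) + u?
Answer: -5920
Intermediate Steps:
N(u, b) = 4 + 2*u (N(u, b) = (4 + u) + u = 4 + 2*u)
c = -160 (c = ((4 + 2*(-4))*8)*5 = ((4 - 8)*8)*5 = -4*8*5 = -32*5 = -160)
x(37)*c = 37*(-160) = -5920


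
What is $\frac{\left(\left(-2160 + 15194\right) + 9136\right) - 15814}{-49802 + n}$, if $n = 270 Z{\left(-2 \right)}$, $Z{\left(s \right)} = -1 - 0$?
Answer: $- \frac{1589}{12518} \approx -0.12694$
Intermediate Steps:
$Z{\left(s \right)} = -1$ ($Z{\left(s \right)} = -1 + 0 = -1$)
$n = -270$ ($n = 270 \left(-1\right) = -270$)
$\frac{\left(\left(-2160 + 15194\right) + 9136\right) - 15814}{-49802 + n} = \frac{\left(\left(-2160 + 15194\right) + 9136\right) - 15814}{-49802 - 270} = \frac{\left(13034 + 9136\right) - 15814}{-50072} = \left(22170 - 15814\right) \left(- \frac{1}{50072}\right) = 6356 \left(- \frac{1}{50072}\right) = - \frac{1589}{12518}$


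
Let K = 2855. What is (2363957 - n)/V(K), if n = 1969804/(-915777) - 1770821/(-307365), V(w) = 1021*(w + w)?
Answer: 110900065627431088/273498371172560925 ≈ 0.40549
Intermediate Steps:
V(w) = 2042*w (V(w) = 1021*(2*w) = 2042*w)
n = 338742778819/93825932535 (n = 1969804*(-1/915777) - 1770821*(-1/307365) = -1969804/915777 + 1770821/307365 = 338742778819/93825932535 ≈ 3.6103)
(2363957 - n)/V(K) = (2363957 - 1*338742778819/93825932535)/((2042*2855)) = (2363957 - 338742778819/93825932535)/5829910 = (221800131254862176/93825932535)*(1/5829910) = 110900065627431088/273498371172560925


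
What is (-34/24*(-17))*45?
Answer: 4335/4 ≈ 1083.8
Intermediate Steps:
(-34/24*(-17))*45 = (-34*1/24*(-17))*45 = -17/12*(-17)*45 = (289/12)*45 = 4335/4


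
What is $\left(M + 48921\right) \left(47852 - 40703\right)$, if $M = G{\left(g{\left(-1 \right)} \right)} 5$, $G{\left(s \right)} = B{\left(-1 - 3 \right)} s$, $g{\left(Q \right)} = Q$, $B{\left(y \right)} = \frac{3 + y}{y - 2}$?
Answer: $\frac{699460543}{2} \approx 3.4973 \cdot 10^{8}$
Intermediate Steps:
$B{\left(y \right)} = \frac{3 + y}{-2 + y}$
$G{\left(s \right)} = \frac{s}{6}$ ($G{\left(s \right)} = \frac{3 - 4}{-2 - 4} s = \frac{1}{-6} \left(-1\right) s = \left(- \frac{1}{6}\right) \left(-1\right) s = \frac{s}{6}$)
$M = - \frac{5}{6}$ ($M = \frac{1}{6} \left(-1\right) 5 = \left(- \frac{1}{6}\right) 5 = - \frac{5}{6} \approx -0.83333$)
$\left(M + 48921\right) \left(47852 - 40703\right) = \left(- \frac{5}{6} + 48921\right) \left(47852 - 40703\right) = \frac{293521}{6} \cdot 7149 = \frac{699460543}{2}$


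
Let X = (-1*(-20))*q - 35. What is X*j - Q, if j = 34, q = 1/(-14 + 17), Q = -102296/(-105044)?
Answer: -75971012/78783 ≈ -964.31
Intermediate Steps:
Q = 25574/26261 (Q = -102296*(-1/105044) = 25574/26261 ≈ 0.97384)
q = ⅓ (q = 1/3 = ⅓ ≈ 0.33333)
X = -85/3 (X = -1*(-20)*(⅓) - 35 = 20*(⅓) - 35 = 20/3 - 35 = -85/3 ≈ -28.333)
X*j - Q = -85/3*34 - 1*25574/26261 = -2890/3 - 25574/26261 = -75971012/78783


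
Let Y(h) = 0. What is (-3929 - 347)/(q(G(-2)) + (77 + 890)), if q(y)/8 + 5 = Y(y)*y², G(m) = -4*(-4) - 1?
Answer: -4276/927 ≈ -4.6127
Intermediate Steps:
G(m) = 15 (G(m) = 16 - 1 = 15)
q(y) = -40 (q(y) = -40 + 8*(0*y²) = -40 + 8*0 = -40 + 0 = -40)
(-3929 - 347)/(q(G(-2)) + (77 + 890)) = (-3929 - 347)/(-40 + (77 + 890)) = -4276/(-40 + 967) = -4276/927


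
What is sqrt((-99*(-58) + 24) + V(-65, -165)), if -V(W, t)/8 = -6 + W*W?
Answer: I*sqrt(27986) ≈ 167.29*I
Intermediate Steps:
V(W, t) = 48 - 8*W**2 (V(W, t) = -8*(-6 + W*W) = -8*(-6 + W**2) = 48 - 8*W**2)
sqrt((-99*(-58) + 24) + V(-65, -165)) = sqrt((-99*(-58) + 24) + (48 - 8*(-65)**2)) = sqrt((5742 + 24) + (48 - 8*4225)) = sqrt(5766 + (48 - 33800)) = sqrt(5766 - 33752) = sqrt(-27986) = I*sqrt(27986)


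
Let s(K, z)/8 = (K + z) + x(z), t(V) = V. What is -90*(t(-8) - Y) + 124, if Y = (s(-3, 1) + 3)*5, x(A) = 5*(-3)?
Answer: -59006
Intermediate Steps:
x(A) = -15
s(K, z) = -120 + 8*K + 8*z (s(K, z) = 8*((K + z) - 15) = 8*(-15 + K + z) = -120 + 8*K + 8*z)
Y = -665 (Y = ((-120 + 8*(-3) + 8*1) + 3)*5 = ((-120 - 24 + 8) + 3)*5 = (-136 + 3)*5 = -133*5 = -665)
-90*(t(-8) - Y) + 124 = -90*(-8 - 1*(-665)) + 124 = -90*(-8 + 665) + 124 = -90*657 + 124 = -59130 + 124 = -59006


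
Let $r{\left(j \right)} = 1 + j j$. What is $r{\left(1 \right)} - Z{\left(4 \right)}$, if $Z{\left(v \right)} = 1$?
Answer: $1$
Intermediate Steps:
$r{\left(j \right)} = 1 + j^{2}$
$r{\left(1 \right)} - Z{\left(4 \right)} = \left(1 + 1^{2}\right) - 1 = \left(1 + 1\right) - 1 = 2 - 1 = 1$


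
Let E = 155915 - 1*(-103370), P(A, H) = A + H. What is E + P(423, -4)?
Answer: 259704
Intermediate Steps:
E = 259285 (E = 155915 + 103370 = 259285)
E + P(423, -4) = 259285 + (423 - 4) = 259285 + 419 = 259704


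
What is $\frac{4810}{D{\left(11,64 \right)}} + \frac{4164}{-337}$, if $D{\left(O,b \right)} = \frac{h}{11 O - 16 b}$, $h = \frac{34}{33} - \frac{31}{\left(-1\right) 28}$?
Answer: $- \frac{270500040948}{133115} \approx -2.0321 \cdot 10^{6}$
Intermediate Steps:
$h = \frac{1975}{924}$ ($h = 34 \cdot \frac{1}{33} - \frac{31}{-28} = \frac{34}{33} - - \frac{31}{28} = \frac{34}{33} + \frac{31}{28} = \frac{1975}{924} \approx 2.1374$)
$D{\left(O,b \right)} = \frac{1975}{924 \left(- 16 b + 11 O\right)}$ ($D{\left(O,b \right)} = \frac{1975}{924 \left(11 O - 16 b\right)} = \frac{1975}{924 \left(- 16 b + 11 O\right)}$)
$\frac{4810}{D{\left(11,64 \right)}} + \frac{4164}{-337} = \frac{4810}{\frac{1975}{924} \frac{1}{\left(-16\right) 64 + 11 \cdot 11}} + \frac{4164}{-337} = \frac{4810}{\frac{1975}{924} \frac{1}{-1024 + 121}} + 4164 \left(- \frac{1}{337}\right) = \frac{4810}{\frac{1975}{924} \frac{1}{-903}} - \frac{4164}{337} = \frac{4810}{\frac{1975}{924} \left(- \frac{1}{903}\right)} - \frac{4164}{337} = \frac{4810}{- \frac{1975}{834372}} - \frac{4164}{337} = 4810 \left(- \frac{834372}{1975}\right) - \frac{4164}{337} = - \frac{802665864}{395} - \frac{4164}{337} = - \frac{270500040948}{133115}$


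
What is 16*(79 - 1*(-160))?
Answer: 3824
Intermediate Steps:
16*(79 - 1*(-160)) = 16*(79 + 160) = 16*239 = 3824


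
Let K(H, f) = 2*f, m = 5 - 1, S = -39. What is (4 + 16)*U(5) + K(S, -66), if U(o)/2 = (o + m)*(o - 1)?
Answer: 1308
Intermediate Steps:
m = 4
U(o) = 2*(-1 + o)*(4 + o) (U(o) = 2*((o + 4)*(o - 1)) = 2*((4 + o)*(-1 + o)) = 2*((-1 + o)*(4 + o)) = 2*(-1 + o)*(4 + o))
(4 + 16)*U(5) + K(S, -66) = (4 + 16)*(-8 + 2*5² + 6*5) + 2*(-66) = 20*(-8 + 2*25 + 30) - 132 = 20*(-8 + 50 + 30) - 132 = 20*72 - 132 = 1440 - 132 = 1308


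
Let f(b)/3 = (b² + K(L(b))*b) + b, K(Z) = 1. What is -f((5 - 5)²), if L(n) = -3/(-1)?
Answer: 0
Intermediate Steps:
L(n) = 3 (L(n) = -3*(-1) = 3)
f(b) = 3*b² + 6*b (f(b) = 3*((b² + 1*b) + b) = 3*((b² + b) + b) = 3*((b + b²) + b) = 3*(b² + 2*b) = 3*b² + 6*b)
-f((5 - 5)²) = -3*(5 - 5)²*(2 + (5 - 5)²) = -3*0²*(2 + 0²) = -3*0*(2 + 0) = -3*0*2 = -1*0 = 0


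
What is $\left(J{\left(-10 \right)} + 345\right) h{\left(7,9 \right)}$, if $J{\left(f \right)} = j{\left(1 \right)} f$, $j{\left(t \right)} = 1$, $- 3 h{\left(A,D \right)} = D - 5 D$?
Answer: $4020$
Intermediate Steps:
$h{\left(A,D \right)} = \frac{4 D}{3}$ ($h{\left(A,D \right)} = - \frac{D - 5 D}{3} = - \frac{\left(-4\right) D}{3} = \frac{4 D}{3}$)
$J{\left(f \right)} = f$ ($J{\left(f \right)} = 1 f = f$)
$\left(J{\left(-10 \right)} + 345\right) h{\left(7,9 \right)} = \left(-10 + 345\right) \frac{4}{3} \cdot 9 = 335 \cdot 12 = 4020$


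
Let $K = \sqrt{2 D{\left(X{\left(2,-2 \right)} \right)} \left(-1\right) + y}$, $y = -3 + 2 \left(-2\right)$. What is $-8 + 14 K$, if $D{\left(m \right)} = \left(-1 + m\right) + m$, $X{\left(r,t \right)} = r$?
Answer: $-8 + 14 i \sqrt{13} \approx -8.0 + 50.478 i$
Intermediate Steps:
$D{\left(m \right)} = -1 + 2 m$
$y = -7$ ($y = -3 - 4 = -7$)
$K = i \sqrt{13}$ ($K = \sqrt{2 \left(-1 + 2 \cdot 2\right) \left(-1\right) - 7} = \sqrt{2 \left(-1 + 4\right) \left(-1\right) - 7} = \sqrt{2 \cdot 3 \left(-1\right) - 7} = \sqrt{6 \left(-1\right) - 7} = \sqrt{-6 - 7} = \sqrt{-13} = i \sqrt{13} \approx 3.6056 i$)
$-8 + 14 K = -8 + 14 i \sqrt{13}$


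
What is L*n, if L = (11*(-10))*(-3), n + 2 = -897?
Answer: -296670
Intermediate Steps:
n = -899 (n = -2 - 897 = -899)
L = 330 (L = -110*(-3) = 330)
L*n = 330*(-899) = -296670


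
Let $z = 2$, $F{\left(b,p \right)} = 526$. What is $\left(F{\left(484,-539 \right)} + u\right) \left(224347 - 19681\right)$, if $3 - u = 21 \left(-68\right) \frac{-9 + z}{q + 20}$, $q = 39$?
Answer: $\frac{4341989190}{59} \approx 7.3593 \cdot 10^{7}$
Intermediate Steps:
$u = - \frac{9819}{59}$ ($u = 3 - 21 \left(-68\right) \frac{-9 + 2}{39 + 20} = 3 - - 1428 \left(- \frac{7}{59}\right) = 3 - - 1428 \left(\left(-7\right) \frac{1}{59}\right) = 3 - \left(-1428\right) \left(- \frac{7}{59}\right) = 3 - \frac{9996}{59} = - \frac{9819}{59} \approx -166.42$)
$\left(F{\left(484,-539 \right)} + u\right) \left(224347 - 19681\right) = \left(526 - \frac{9819}{59}\right) \left(224347 - 19681\right) = \frac{21215}{59} \cdot 204666 = \frac{4341989190}{59}$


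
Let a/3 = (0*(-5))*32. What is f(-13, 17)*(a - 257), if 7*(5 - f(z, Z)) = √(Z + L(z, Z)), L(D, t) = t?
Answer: -1285 + 257*√34/7 ≈ -1070.9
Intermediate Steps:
f(z, Z) = 5 - √2*√Z/7 (f(z, Z) = 5 - √(Z + Z)/7 = 5 - √2*√Z/7)
a = 0 (a = 3*((0*(-5))*32) = 3*(0*32) = 3*0 = 0)
f(-13, 17)*(a - 257) = (5 - √2*√17/7)*(0 - 257) = (5 - √34/7)*(-257) = -1285 + 257*√34/7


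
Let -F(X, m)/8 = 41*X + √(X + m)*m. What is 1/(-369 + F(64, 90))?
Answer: -21361/376458721 + 720*√154/376458721 ≈ -3.3008e-5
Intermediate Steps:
F(X, m) = -328*X - 8*m*√(X + m) (F(X, m) = -8*(41*X + √(X + m)*m) = -8*(41*X + m*√(X + m)) = -328*X - 8*m*√(X + m))
1/(-369 + F(64, 90)) = 1/(-369 + (-328*64 - 8*90*√(64 + 90))) = 1/(-369 + (-20992 - 8*90*√154)) = 1/(-369 + (-20992 - 720*√154)) = 1/(-21361 - 720*√154)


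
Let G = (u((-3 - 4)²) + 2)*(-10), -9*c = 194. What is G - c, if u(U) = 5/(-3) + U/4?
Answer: -1877/18 ≈ -104.28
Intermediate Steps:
c = -194/9 (c = -⅑*194 = -194/9 ≈ -21.556)
u(U) = -5/3 + U/4 (u(U) = 5*(-⅓) + U*(¼) = -5/3 + U/4)
G = -755/6 (G = ((-5/3 + (-3 - 4)²/4) + 2)*(-10) = ((-5/3 + (¼)*(-7)²) + 2)*(-10) = ((-5/3 + (¼)*49) + 2)*(-10) = ((-5/3 + 49/4) + 2)*(-10) = (127/12 + 2)*(-10) = (151/12)*(-10) = -755/6 ≈ -125.83)
G - c = -755/6 - 1*(-194/9) = -755/6 + 194/9 = -1877/18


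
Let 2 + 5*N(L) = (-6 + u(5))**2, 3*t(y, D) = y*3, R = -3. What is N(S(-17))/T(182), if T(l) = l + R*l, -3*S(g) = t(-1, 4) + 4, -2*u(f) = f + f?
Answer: -17/260 ≈ -0.065385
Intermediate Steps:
t(y, D) = y (t(y, D) = (y*3)/3 = (3*y)/3 = y)
u(f) = -f (u(f) = -(f + f)/2 = -f)
S(g) = -1 (S(g) = -(-1 + 4)/3 = -1/3*3 = -1)
T(l) = -2*l (T(l) = l - 3*l = -2*l)
N(L) = 119/5 (N(L) = -2/5 + (-6 - 1*5)**2/5 = -2/5 + (-6 - 5)**2/5 = -2/5 + (1/5)*(-11)**2 = -2/5 + (1/5)*121 = -2/5 + 121/5 = 119/5)
N(S(-17))/T(182) = 119/(5*((-2*182))) = (119/5)/(-364) = (119/5)*(-1/364) = -17/260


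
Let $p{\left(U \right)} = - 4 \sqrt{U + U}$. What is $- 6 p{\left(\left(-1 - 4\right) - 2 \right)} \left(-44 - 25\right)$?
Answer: $- 1656 i \sqrt{14} \approx - 6196.2 i$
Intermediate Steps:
$p{\left(U \right)} = - 4 \sqrt{2} \sqrt{U}$ ($p{\left(U \right)} = - 4 \sqrt{2 U} = - 4 \sqrt{2} \sqrt{U}$)
$- 6 p{\left(\left(-1 - 4\right) - 2 \right)} \left(-44 - 25\right) = - 6 \left(- 4 \sqrt{2} \sqrt{\left(-1 - 4\right) - 2}\right) \left(-44 - 25\right) = - 6 \left(- 4 \sqrt{2} \sqrt{-5 - 2}\right) \left(-69\right) = - 6 \left(- 4 \sqrt{2} \sqrt{-7}\right) \left(-69\right) = - 6 \left(- 4 \sqrt{2} i \sqrt{7}\right) \left(-69\right) = - 6 \left(- 4 i \sqrt{14}\right) \left(-69\right) = 24 i \sqrt{14} \left(-69\right) = - 1656 i \sqrt{14}$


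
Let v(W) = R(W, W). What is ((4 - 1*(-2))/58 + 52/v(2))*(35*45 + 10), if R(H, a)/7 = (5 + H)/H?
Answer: 5013355/1421 ≈ 3528.0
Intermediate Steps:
R(H, a) = 7*(5 + H)/H (R(H, a) = 7*((5 + H)/H) = 7*(5 + H)/H)
v(W) = 7 + 35/W
((4 - 1*(-2))/58 + 52/v(2))*(35*45 + 10) = ((4 - 1*(-2))/58 + 52/(7 + 35/2))*(35*45 + 10) = ((4 + 2)*(1/58) + 52/(7 + 35*(1/2)))*(1575 + 10) = (6*(1/58) + 52/(7 + 35/2))*1585 = (3/29 + 52/(49/2))*1585 = (3/29 + 52*(2/49))*1585 = (3/29 + 104/49)*1585 = (3163/1421)*1585 = 5013355/1421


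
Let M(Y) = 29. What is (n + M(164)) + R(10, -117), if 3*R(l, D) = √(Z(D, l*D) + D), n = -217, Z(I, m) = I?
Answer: -188 + I*√26 ≈ -188.0 + 5.099*I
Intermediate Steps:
R(l, D) = √2*√D/3 (R(l, D) = √(D + D)/3 = √(2*D)/3 = (√2*√D)/3 = √2*√D/3)
(n + M(164)) + R(10, -117) = (-217 + 29) + √2*√(-117)/3 = -188 + √2*(3*I*√13)/3 = -188 + I*√26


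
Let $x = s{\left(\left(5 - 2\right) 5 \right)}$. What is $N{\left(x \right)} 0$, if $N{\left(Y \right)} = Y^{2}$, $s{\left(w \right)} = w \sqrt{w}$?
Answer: $0$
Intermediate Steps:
$s{\left(w \right)} = w^{\frac{3}{2}}$
$x = 15 \sqrt{15}$ ($x = \left(\left(5 - 2\right) 5\right)^{\frac{3}{2}} = \left(3 \cdot 5\right)^{\frac{3}{2}} = 15^{\frac{3}{2}} = 15 \sqrt{15} \approx 58.095$)
$N{\left(x \right)} 0 = \left(15 \sqrt{15}\right)^{2} \cdot 0 = 3375 \cdot 0 = 0$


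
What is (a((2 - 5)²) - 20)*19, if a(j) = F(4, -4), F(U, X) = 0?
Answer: -380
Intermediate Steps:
a(j) = 0
(a((2 - 5)²) - 20)*19 = (0 - 20)*19 = -20*19 = -380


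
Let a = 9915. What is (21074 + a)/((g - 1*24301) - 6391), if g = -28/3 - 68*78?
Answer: -92967/108016 ≈ -0.86068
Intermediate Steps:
g = -15940/3 (g = -28*1/3 - 5304 = -28/3 - 5304 = -15940/3 ≈ -5313.3)
(21074 + a)/((g - 1*24301) - 6391) = (21074 + 9915)/((-15940/3 - 1*24301) - 6391) = 30989/((-15940/3 - 24301) - 6391) = 30989/(-88843/3 - 6391) = 30989/(-108016/3) = 30989*(-3/108016) = -92967/108016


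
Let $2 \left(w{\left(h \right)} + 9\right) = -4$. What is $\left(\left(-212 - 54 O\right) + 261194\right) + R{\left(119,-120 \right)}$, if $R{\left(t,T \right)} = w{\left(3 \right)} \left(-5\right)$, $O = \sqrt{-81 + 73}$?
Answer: $261037 - 108 i \sqrt{2} \approx 2.6104 \cdot 10^{5} - 152.74 i$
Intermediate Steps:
$O = 2 i \sqrt{2}$ ($O = \sqrt{-8} = 2 i \sqrt{2} \approx 2.8284 i$)
$w{\left(h \right)} = -11$ ($w{\left(h \right)} = -9 + \frac{1}{2} \left(-4\right) = -9 - 2 = -11$)
$R{\left(t,T \right)} = 55$ ($R{\left(t,T \right)} = \left(-11\right) \left(-5\right) = 55$)
$\left(\left(-212 - 54 O\right) + 261194\right) + R{\left(119,-120 \right)} = \left(\left(-212 - 54 \cdot 2 i \sqrt{2}\right) + 261194\right) + 55 = \left(\left(-212 - 108 i \sqrt{2}\right) + 261194\right) + 55 = \left(260982 - 108 i \sqrt{2}\right) + 55 = 261037 - 108 i \sqrt{2}$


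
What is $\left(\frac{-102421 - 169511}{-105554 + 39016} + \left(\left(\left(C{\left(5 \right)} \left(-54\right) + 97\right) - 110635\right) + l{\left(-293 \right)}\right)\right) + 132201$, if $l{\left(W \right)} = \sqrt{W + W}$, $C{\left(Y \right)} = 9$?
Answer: $\frac{41451387}{1957} + i \sqrt{586} \approx 21181.0 + 24.207 i$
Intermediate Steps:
$l{\left(W \right)} = \sqrt{2} \sqrt{W}$ ($l{\left(W \right)} = \sqrt{2 W} = \sqrt{2} \sqrt{W}$)
$\left(\frac{-102421 - 169511}{-105554 + 39016} + \left(\left(\left(C{\left(5 \right)} \left(-54\right) + 97\right) - 110635\right) + l{\left(-293 \right)}\right)\right) + 132201 = \left(\frac{-102421 - 169511}{-105554 + 39016} + \left(\left(\left(9 \left(-54\right) + 97\right) - 110635\right) + \sqrt{2} \sqrt{-293}\right)\right) + 132201 = \left(- \frac{271932}{-66538} + \left(\left(\left(-486 + 97\right) - 110635\right) + \sqrt{2} i \sqrt{293}\right)\right) + 132201 = \left(\left(-271932\right) \left(- \frac{1}{66538}\right) + \left(\left(-389 - 110635\right) + i \sqrt{586}\right)\right) + 132201 = \left(\frac{7998}{1957} - \left(111024 - i \sqrt{586}\right)\right) + 132201 = \left(- \frac{217265970}{1957} + i \sqrt{586}\right) + 132201 = \frac{41451387}{1957} + i \sqrt{586}$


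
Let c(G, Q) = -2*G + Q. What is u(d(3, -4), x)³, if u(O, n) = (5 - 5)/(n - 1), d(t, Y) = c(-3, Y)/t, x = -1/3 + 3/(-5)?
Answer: 0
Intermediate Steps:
c(G, Q) = Q - 2*G
x = -14/15 (x = -1*⅓ + 3*(-⅕) = -⅓ - ⅗ = -14/15 ≈ -0.93333)
d(t, Y) = (6 + Y)/t (d(t, Y) = (Y - 2*(-3))/t = (Y + 6)/t = (6 + Y)/t)
u(O, n) = 0 (u(O, n) = 0/(-1 + n) = 0)
u(d(3, -4), x)³ = 0³ = 0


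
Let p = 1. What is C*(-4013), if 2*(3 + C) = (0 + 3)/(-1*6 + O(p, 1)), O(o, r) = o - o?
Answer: 52169/4 ≈ 13042.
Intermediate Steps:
O(o, r) = 0
C = -13/4 (C = -3 + ((0 + 3)/(-1*6 + 0))/2 = -3 + (3/(-6 + 0))/2 = -3 + (3/(-6))/2 = -3 + (3*(-⅙))/2 = -3 + (½)*(-½) = -3 - ¼ = -13/4 ≈ -3.2500)
C*(-4013) = -13/4*(-4013) = 52169/4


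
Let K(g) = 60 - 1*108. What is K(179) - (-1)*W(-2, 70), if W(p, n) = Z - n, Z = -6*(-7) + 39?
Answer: -37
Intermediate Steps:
K(g) = -48 (K(g) = 60 - 108 = -48)
Z = 81 (Z = 42 + 39 = 81)
W(p, n) = 81 - n
K(179) - (-1)*W(-2, 70) = -48 - (-1)*(81 - 1*70) = -48 - (-1)*(81 - 70) = -48 - (-1)*11 = -48 - 1*(-11) = -48 + 11 = -37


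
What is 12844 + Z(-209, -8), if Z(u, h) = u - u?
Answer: 12844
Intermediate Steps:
Z(u, h) = 0
12844 + Z(-209, -8) = 12844 + 0 = 12844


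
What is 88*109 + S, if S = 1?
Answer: 9593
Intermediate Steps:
88*109 + S = 88*109 + 1 = 9592 + 1 = 9593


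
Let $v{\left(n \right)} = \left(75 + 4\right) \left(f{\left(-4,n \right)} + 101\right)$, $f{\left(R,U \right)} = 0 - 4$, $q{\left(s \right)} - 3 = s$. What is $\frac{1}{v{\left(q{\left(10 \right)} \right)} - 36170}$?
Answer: $- \frac{1}{28507} \approx -3.5079 \cdot 10^{-5}$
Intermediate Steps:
$q{\left(s \right)} = 3 + s$
$f{\left(R,U \right)} = -4$ ($f{\left(R,U \right)} = 0 - 4 = -4$)
$v{\left(n \right)} = 7663$ ($v{\left(n \right)} = \left(75 + 4\right) \left(-4 + 101\right) = 79 \cdot 97 = 7663$)
$\frac{1}{v{\left(q{\left(10 \right)} \right)} - 36170} = \frac{1}{7663 - 36170} = \frac{1}{-28507} = - \frac{1}{28507}$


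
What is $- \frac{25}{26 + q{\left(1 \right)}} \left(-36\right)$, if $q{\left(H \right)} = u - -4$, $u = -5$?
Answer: $36$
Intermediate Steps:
$q{\left(H \right)} = -1$ ($q{\left(H \right)} = -5 - -4 = -5 + 4 = -1$)
$- \frac{25}{26 + q{\left(1 \right)}} \left(-36\right) = - \frac{25}{26 - 1} \left(-36\right) = - \frac{25}{25} \left(-36\right) = \left(-25\right) \frac{1}{25} \left(-36\right) = \left(-1\right) \left(-36\right) = 36$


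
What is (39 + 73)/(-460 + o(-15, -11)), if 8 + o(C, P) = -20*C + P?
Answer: -112/179 ≈ -0.62570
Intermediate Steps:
o(C, P) = -8 + P - 20*C (o(C, P) = -8 + (-20*C + P) = -8 + (P - 20*C) = -8 + P - 20*C)
(39 + 73)/(-460 + o(-15, -11)) = (39 + 73)/(-460 + (-8 - 11 - 20*(-15))) = 112/(-460 + (-8 - 11 + 300)) = 112/(-460 + 281) = 112/(-179) = 112*(-1/179) = -112/179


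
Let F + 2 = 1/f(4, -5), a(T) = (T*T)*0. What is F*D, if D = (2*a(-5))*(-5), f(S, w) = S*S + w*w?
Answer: 0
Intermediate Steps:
a(T) = 0 (a(T) = T²*0 = 0)
f(S, w) = S² + w²
D = 0 (D = (2*0)*(-5) = 0*(-5) = 0)
F = -81/41 (F = -2 + 1/(4² + (-5)²) = -2 + 1/(16 + 25) = -2 + 1/41 = -81/41 ≈ -1.9756)
F*D = -81/41*0 = 0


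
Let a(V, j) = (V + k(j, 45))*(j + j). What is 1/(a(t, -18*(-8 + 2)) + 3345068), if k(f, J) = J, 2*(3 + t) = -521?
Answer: 1/3297872 ≈ 3.0323e-7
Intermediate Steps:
t = -527/2 (t = -3 + (½)*(-521) = -3 - 521/2 = -527/2 ≈ -263.50)
a(V, j) = 2*j*(45 + V) (a(V, j) = (V + 45)*(j + j) = (45 + V)*(2*j) = 2*j*(45 + V))
1/(a(t, -18*(-8 + 2)) + 3345068) = 1/(2*(-18*(-8 + 2))*(45 - 527/2) + 3345068) = 1/(2*(-18*(-6))*(-437/2) + 3345068) = 1/(2*108*(-437/2) + 3345068) = 1/(-47196 + 3345068) = 1/3297872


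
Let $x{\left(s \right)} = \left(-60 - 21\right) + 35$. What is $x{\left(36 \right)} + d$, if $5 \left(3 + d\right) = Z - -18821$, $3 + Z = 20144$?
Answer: $\frac{38717}{5} \approx 7743.4$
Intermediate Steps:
$Z = 20141$ ($Z = -3 + 20144 = 20141$)
$x{\left(s \right)} = -46$ ($x{\left(s \right)} = -81 + 35 = -46$)
$d = \frac{38947}{5}$ ($d = -3 + \frac{20141 - -18821}{5} = -3 + \frac{20141 + 18821}{5} = -3 + \frac{1}{5} \cdot 38962 = -3 + \frac{38962}{5} = \frac{38947}{5} \approx 7789.4$)
$x{\left(36 \right)} + d = -46 + \frac{38947}{5} = \frac{38717}{5}$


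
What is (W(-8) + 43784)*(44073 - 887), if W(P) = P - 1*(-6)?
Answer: 1890769452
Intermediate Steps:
W(P) = 6 + P (W(P) = P + 6 = 6 + P)
(W(-8) + 43784)*(44073 - 887) = ((6 - 8) + 43784)*(44073 - 887) = (-2 + 43784)*43186 = 43782*43186 = 1890769452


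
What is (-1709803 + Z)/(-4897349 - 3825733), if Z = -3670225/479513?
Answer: 136646072694/697138536511 ≈ 0.19601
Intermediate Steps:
Z = -3670225/479513 (Z = -3670225*1/479513 = -3670225/479513 ≈ -7.6541)
(-1709803 + Z)/(-4897349 - 3825733) = (-1709803 - 3670225/479513)/(-4897349 - 3825733) = -819876436164/479513/(-8723082) = -819876436164/479513*(-1/8723082) = 136646072694/697138536511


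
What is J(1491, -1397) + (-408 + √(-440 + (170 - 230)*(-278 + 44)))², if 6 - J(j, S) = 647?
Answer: 179423 - 16320*√34 ≈ 84262.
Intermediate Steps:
J(j, S) = -641 (J(j, S) = 6 - 1*647 = 6 - 647 = -641)
J(1491, -1397) + (-408 + √(-440 + (170 - 230)*(-278 + 44)))² = -641 + (-408 + √(-440 + (170 - 230)*(-278 + 44)))² = -641 + (-408 + √(-440 - 60*(-234)))² = -641 + (-408 + √(-440 + 14040))² = -641 + (-408 + √13600)² = -641 + (-408 + 20*√34)²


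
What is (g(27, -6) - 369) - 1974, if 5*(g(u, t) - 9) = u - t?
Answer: -11637/5 ≈ -2327.4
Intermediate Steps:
g(u, t) = 9 - t/5 + u/5 (g(u, t) = 9 + (u - t)/5 = 9 + (-t/5 + u/5) = 9 - t/5 + u/5)
(g(27, -6) - 369) - 1974 = ((9 - ⅕*(-6) + (⅕)*27) - 369) - 1974 = ((9 + 6/5 + 27/5) - 369) - 1974 = (78/5 - 369) - 1974 = -1767/5 - 1974 = -11637/5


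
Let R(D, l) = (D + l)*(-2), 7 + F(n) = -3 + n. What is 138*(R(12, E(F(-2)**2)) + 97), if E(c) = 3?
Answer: 9246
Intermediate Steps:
F(n) = -10 + n (F(n) = -7 + (-3 + n) = -10 + n)
R(D, l) = -2*D - 2*l
138*(R(12, E(F(-2)**2)) + 97) = 138*((-2*12 - 2*3) + 97) = 138*((-24 - 6) + 97) = 138*(-30 + 97) = 138*67 = 9246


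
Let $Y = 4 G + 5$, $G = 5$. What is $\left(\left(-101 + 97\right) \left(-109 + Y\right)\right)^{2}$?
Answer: $112896$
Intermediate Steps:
$Y = 25$ ($Y = 4 \cdot 5 + 5 = 20 + 5 = 25$)
$\left(\left(-101 + 97\right) \left(-109 + Y\right)\right)^{2} = \left(\left(-101 + 97\right) \left(-109 + 25\right)\right)^{2} = \left(\left(-4\right) \left(-84\right)\right)^{2} = 336^{2} = 112896$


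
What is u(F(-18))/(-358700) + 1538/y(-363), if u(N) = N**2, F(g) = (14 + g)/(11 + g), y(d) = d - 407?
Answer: -96544149/48334825 ≈ -1.9974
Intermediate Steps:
y(d) = -407 + d
F(g) = (14 + g)/(11 + g)
u(F(-18))/(-358700) + 1538/y(-363) = ((14 - 18)/(11 - 18))**2/(-358700) + 1538/(-407 - 363) = (-4/(-7))**2*(-1/358700) + 1538/(-770) = (-1/7*(-4))**2*(-1/358700) + 1538*(-1/770) = (4/7)**2*(-1/358700) - 769/385 = (16/49)*(-1/358700) - 769/385 = -4/4394075 - 769/385 = -96544149/48334825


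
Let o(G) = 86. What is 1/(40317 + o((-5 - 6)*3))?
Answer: 1/40403 ≈ 2.4751e-5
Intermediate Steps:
1/(40317 + o((-5 - 6)*3)) = 1/(40317 + 86) = 1/40403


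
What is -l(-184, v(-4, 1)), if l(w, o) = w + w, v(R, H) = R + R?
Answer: 368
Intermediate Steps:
v(R, H) = 2*R
l(w, o) = 2*w
-l(-184, v(-4, 1)) = -2*(-184) = -1*(-368) = 368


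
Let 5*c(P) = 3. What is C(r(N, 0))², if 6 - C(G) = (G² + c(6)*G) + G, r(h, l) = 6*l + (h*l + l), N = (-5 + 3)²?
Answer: 36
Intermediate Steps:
c(P) = ⅗ (c(P) = (⅕)*3 = ⅗)
N = 4 (N = (-2)² = 4)
r(h, l) = 7*l + h*l (r(h, l) = 6*l + (l + h*l) = 7*l + h*l)
C(G) = 6 - G² - 8*G/5 (C(G) = 6 - ((G² + 3*G/5) + G) = 6 - (G² + 8*G/5) = 6 + (-G² - 8*G/5) = 6 - G² - 8*G/5)
C(r(N, 0))² = (6 - (0*(7 + 4))² - 0*(7 + 4))² = (6 - (0*11)² - 0*11)² = (6 - 1*0² - 8/5*0)² = (6 - 1*0 + 0)² = (6 + 0 + 0)² = 6² = 36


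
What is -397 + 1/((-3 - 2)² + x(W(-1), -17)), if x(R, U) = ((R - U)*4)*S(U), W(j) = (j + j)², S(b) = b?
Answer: -556992/1403 ≈ -397.00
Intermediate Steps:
W(j) = 4*j² (W(j) = (2*j)² = 4*j²)
x(R, U) = U*(-4*U + 4*R) (x(R, U) = ((R - U)*4)*U = (-4*U + 4*R)*U = U*(-4*U + 4*R))
-397 + 1/((-3 - 2)² + x(W(-1), -17)) = -397 + 1/((-3 - 2)² + 4*(-17)*(4*(-1)² - 1*(-17))) = -397 + 1/((-5)² + 4*(-17)*(4*1 + 17)) = -397 + 1/(25 + 4*(-17)*(4 + 17)) = -397 + 1/(25 + 4*(-17)*21) = -397 + 1/(25 - 1428) = -397 + 1/(-1403) = -397 - 1/1403 = -556992/1403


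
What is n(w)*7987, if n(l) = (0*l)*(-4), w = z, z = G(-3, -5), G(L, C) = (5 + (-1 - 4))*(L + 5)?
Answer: 0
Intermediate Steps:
G(L, C) = 0 (G(L, C) = (5 - 5)*(5 + L) = 0*(5 + L) = 0)
z = 0
w = 0
n(l) = 0 (n(l) = 0*(-4) = 0)
n(w)*7987 = 0*7987 = 0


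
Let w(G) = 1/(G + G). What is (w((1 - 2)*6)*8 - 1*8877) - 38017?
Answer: -140684/3 ≈ -46895.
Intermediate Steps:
w(G) = 1/(2*G)
(w((1 - 2)*6)*8 - 1*8877) - 38017 = ((1/(2*(((1 - 2)*6))))*8 - 1*8877) - 38017 = ((1/(2*((-1*6))))*8 - 8877) - 38017 = (((½)/(-6))*8 - 8877) - 38017 = (((½)*(-⅙))*8 - 8877) - 38017 = (-1/12*8 - 8877) - 38017 = (-⅔ - 8877) - 38017 = -26633/3 - 38017 = -140684/3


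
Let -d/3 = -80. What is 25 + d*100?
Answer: 24025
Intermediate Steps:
d = 240 (d = -3*(-80) = 240)
25 + d*100 = 25 + 240*100 = 25 + 24000 = 24025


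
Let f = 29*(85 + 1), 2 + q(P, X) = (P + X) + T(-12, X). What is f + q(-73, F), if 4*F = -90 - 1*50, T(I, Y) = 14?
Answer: 2398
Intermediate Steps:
F = -35 (F = (-90 - 1*50)/4 = (-90 - 50)/4 = (¼)*(-140) = -35)
q(P, X) = 12 + P + X (q(P, X) = -2 + ((P + X) + 14) = -2 + (14 + P + X) = 12 + P + X)
f = 2494 (f = 29*86 = 2494)
f + q(-73, F) = 2494 + (12 - 73 - 35) = 2494 - 96 = 2398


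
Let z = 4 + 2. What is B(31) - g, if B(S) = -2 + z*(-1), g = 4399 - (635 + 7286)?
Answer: 3514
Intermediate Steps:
z = 6
g = -3522 (g = 4399 - 1*7921 = 4399 - 7921 = -3522)
B(S) = -8 (B(S) = -2 + 6*(-1) = -2 - 6 = -8)
B(31) - g = -8 - 1*(-3522) = -8 + 3522 = 3514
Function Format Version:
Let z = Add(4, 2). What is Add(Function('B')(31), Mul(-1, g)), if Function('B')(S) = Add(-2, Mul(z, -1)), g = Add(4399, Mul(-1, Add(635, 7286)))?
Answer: 3514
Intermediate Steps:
z = 6
g = -3522 (g = Add(4399, Mul(-1, 7921)) = Add(4399, -7921) = -3522)
Function('B')(S) = -8 (Function('B')(S) = Add(-2, Mul(6, -1)) = Add(-2, -6) = -8)
Add(Function('B')(31), Mul(-1, g)) = Add(-8, Mul(-1, -3522)) = Add(-8, 3522) = 3514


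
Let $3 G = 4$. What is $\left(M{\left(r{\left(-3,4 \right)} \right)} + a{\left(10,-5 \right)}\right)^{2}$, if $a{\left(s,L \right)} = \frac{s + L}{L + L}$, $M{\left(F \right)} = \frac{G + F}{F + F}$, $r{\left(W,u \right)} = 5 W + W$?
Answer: $\frac{1}{729} \approx 0.0013717$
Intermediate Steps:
$G = \frac{4}{3}$ ($G = \frac{1}{3} \cdot 4 = \frac{4}{3} \approx 1.3333$)
$r{\left(W,u \right)} = 6 W$
$M{\left(F \right)} = \frac{\frac{4}{3} + F}{2 F}$ ($M{\left(F \right)} = \frac{\frac{4}{3} + F}{F + F} = \frac{\frac{4}{3} + F}{2 F}$)
$a{\left(s,L \right)} = \frac{L + s}{2 L}$
$\left(M{\left(r{\left(-3,4 \right)} \right)} + a{\left(10,-5 \right)}\right)^{2} = \left(\frac{4 + 3 \cdot 6 \left(-3\right)}{6 \cdot 6 \left(-3\right)} + \frac{-5 + 10}{2 \left(-5\right)}\right)^{2} = \left(\frac{4 + 3 \left(-18\right)}{6 \left(-18\right)} + \frac{1}{2} \left(- \frac{1}{5}\right) 5\right)^{2} = \left(\frac{1}{6} \left(- \frac{1}{18}\right) \left(4 - 54\right) - \frac{1}{2}\right)^{2} = \left(\frac{1}{6} \left(- \frac{1}{18}\right) \left(-50\right) - \frac{1}{2}\right)^{2} = \left(\frac{25}{54} - \frac{1}{2}\right)^{2} = \left(- \frac{1}{27}\right)^{2} = \frac{1}{729}$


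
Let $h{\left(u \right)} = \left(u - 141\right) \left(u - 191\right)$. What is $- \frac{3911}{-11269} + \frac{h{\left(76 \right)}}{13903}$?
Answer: $\frac{138610408}{156672907} \approx 0.88471$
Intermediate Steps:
$h{\left(u \right)} = \left(-191 + u\right) \left(-141 + u\right)$ ($h{\left(u \right)} = \left(-141 + u\right) \left(-191 + u\right) = \left(-191 + u\right) \left(-141 + u\right)$)
$- \frac{3911}{-11269} + \frac{h{\left(76 \right)}}{13903} = - \frac{3911}{-11269} + \frac{26931 + 76^{2} - 25232}{13903} = \left(-3911\right) \left(- \frac{1}{11269}\right) + \left(26931 + 5776 - 25232\right) \frac{1}{13903} = \frac{3911}{11269} + 7475 \cdot \frac{1}{13903} = \frac{3911}{11269} + \frac{7475}{13903} = \frac{138610408}{156672907}$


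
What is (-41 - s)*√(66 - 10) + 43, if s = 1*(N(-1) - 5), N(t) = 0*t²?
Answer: 43 - 72*√14 ≈ -226.40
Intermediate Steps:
N(t) = 0
s = -5 (s = 1*(0 - 5) = 1*(-5) = -5)
(-41 - s)*√(66 - 10) + 43 = (-41 - 1*(-5))*√(66 - 10) + 43 = (-41 + 5)*√56 + 43 = -72*√14 + 43 = 43 - 72*√14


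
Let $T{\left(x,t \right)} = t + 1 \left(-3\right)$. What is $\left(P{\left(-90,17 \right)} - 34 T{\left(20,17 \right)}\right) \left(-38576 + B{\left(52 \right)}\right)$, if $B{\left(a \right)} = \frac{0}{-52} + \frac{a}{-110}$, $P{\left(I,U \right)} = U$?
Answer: $\frac{973863054}{55} \approx 1.7707 \cdot 10^{7}$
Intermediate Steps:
$T{\left(x,t \right)} = -3 + t$ ($T{\left(x,t \right)} = t - 3 = -3 + t$)
$B{\left(a \right)} = - \frac{a}{110}$ ($B{\left(a \right)} = 0 \left(- \frac{1}{52}\right) + a \left(- \frac{1}{110}\right) = 0 - \frac{a}{110} = - \frac{a}{110}$)
$\left(P{\left(-90,17 \right)} - 34 T{\left(20,17 \right)}\right) \left(-38576 + B{\left(52 \right)}\right) = \left(17 - 34 \left(-3 + 17\right)\right) \left(-38576 - \frac{26}{55}\right) = \left(17 - 476\right) \left(-38576 - \frac{26}{55}\right) = \left(17 - 476\right) \left(- \frac{2121706}{55}\right) = \left(-459\right) \left(- \frac{2121706}{55}\right) = \frac{973863054}{55}$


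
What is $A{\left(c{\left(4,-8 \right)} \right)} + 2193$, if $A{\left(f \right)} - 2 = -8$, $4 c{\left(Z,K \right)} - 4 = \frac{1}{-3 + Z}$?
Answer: $2187$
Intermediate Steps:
$c{\left(Z,K \right)} = 1 + \frac{1}{4 \left(-3 + Z\right)}$
$A{\left(f \right)} = -6$ ($A{\left(f \right)} = 2 - 8 = -6$)
$A{\left(c{\left(4,-8 \right)} \right)} + 2193 = -6 + 2193 = 2187$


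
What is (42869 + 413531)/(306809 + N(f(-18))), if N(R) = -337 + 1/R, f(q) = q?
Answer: 1643040/1103299 ≈ 1.4892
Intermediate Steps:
(42869 + 413531)/(306809 + N(f(-18))) = (42869 + 413531)/(306809 + (-337 + 1/(-18))) = 456400/(306809 + (-337 - 1/18)) = 456400/(306809 - 6067/18) = 456400/(5516495/18) = 456400*(18/5516495) = 1643040/1103299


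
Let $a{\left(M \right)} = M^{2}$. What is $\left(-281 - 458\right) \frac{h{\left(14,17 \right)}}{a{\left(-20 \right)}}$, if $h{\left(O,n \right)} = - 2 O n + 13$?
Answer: $\frac{342157}{400} \approx 855.39$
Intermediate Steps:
$h{\left(O,n \right)} = 13 - 2 O n$ ($h{\left(O,n \right)} = - 2 O n + 13 = 13 - 2 O n$)
$\left(-281 - 458\right) \frac{h{\left(14,17 \right)}}{a{\left(-20 \right)}} = \left(-281 - 458\right) \frac{13 - 28 \cdot 17}{\left(-20\right)^{2}} = - 739 \frac{13 - 476}{400} = - 739 \left(\left(-463\right) \frac{1}{400}\right) = \left(-739\right) \left(- \frac{463}{400}\right) = \frac{342157}{400}$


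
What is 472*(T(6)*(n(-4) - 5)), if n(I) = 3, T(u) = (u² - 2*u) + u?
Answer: -28320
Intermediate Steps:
T(u) = u² - u
472*(T(6)*(n(-4) - 5)) = 472*((6*(-1 + 6))*(3 - 5)) = 472*((6*5)*(-2)) = 472*(30*(-2)) = 472*(-60) = -28320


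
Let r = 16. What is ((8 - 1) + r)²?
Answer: 529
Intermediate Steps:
((8 - 1) + r)² = ((8 - 1) + 16)² = (7 + 16)² = 23² = 529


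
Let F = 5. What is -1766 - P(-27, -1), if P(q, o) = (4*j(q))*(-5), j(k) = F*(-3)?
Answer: -2066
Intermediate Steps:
j(k) = -15 (j(k) = 5*(-3) = -15)
P(q, o) = 300 (P(q, o) = (4*(-15))*(-5) = -60*(-5) = 300)
-1766 - P(-27, -1) = -1766 - 1*300 = -1766 - 300 = -2066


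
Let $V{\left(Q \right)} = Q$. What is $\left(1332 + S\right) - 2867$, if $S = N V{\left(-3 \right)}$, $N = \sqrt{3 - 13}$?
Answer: $-1535 - 3 i \sqrt{10} \approx -1535.0 - 9.4868 i$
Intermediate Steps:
$N = i \sqrt{10}$ ($N = \sqrt{-10} = i \sqrt{10} \approx 3.1623 i$)
$S = - 3 i \sqrt{10}$ ($S = i \sqrt{10} \left(-3\right) = - 3 i \sqrt{10} \approx - 9.4868 i$)
$\left(1332 + S\right) - 2867 = \left(1332 - 3 i \sqrt{10}\right) - 2867 = -1535 - 3 i \sqrt{10}$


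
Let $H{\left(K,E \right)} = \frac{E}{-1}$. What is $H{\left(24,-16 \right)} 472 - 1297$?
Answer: $6255$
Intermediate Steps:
$H{\left(K,E \right)} = - E$ ($H{\left(K,E \right)} = E \left(-1\right) = - E$)
$H{\left(24,-16 \right)} 472 - 1297 = \left(-1\right) \left(-16\right) 472 - 1297 = 16 \cdot 472 - 1297 = 7552 - 1297 = 6255$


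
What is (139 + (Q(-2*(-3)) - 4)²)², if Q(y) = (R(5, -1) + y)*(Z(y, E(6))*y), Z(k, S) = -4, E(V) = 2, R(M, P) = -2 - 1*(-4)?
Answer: 1486488025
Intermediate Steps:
R(M, P) = 2 (R(M, P) = -2 + 4 = 2)
Q(y) = -4*y*(2 + y) (Q(y) = (2 + y)*(-4*y) = -4*y*(2 + y))
(139 + (Q(-2*(-3)) - 4)²)² = (139 + (-4*(-2*(-3))*(2 - 2*(-3)) - 4)²)² = (139 + (-4*6*(2 + 6) - 4)²)² = (139 + (-4*6*8 - 4)²)² = (139 + (-192 - 4)²)² = (139 + (-196)²)² = (139 + 38416)² = 38555² = 1486488025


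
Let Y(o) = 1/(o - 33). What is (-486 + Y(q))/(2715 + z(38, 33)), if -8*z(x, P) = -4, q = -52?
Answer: -82622/461635 ≈ -0.17898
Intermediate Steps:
z(x, P) = 1/2 (z(x, P) = -1/8*(-4) = 1/2)
Y(o) = 1/(-33 + o)
(-486 + Y(q))/(2715 + z(38, 33)) = (-486 + 1/(-33 - 52))/(2715 + 1/2) = (-486 + 1/(-85))/(5431/2) = (-486 - 1/85)*(2/5431) = -41311/85*2/5431 = -82622/461635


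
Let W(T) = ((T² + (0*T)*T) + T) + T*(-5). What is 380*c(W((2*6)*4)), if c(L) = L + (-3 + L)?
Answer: 1603980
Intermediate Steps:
W(T) = T² - 4*T (W(T) = ((T² + 0*T) + T) - 5*T = ((T² + 0) + T) - 5*T = (T² + T) - 5*T = (T + T²) - 5*T = T² - 4*T)
c(L) = -3 + 2*L
380*c(W((2*6)*4)) = 380*(-3 + 2*(((2*6)*4)*(-4 + (2*6)*4))) = 380*(-3 + 2*((12*4)*(-4 + 12*4))) = 380*(-3 + 2*(48*(-4 + 48))) = 380*(-3 + 2*(48*44)) = 380*(-3 + 2*2112) = 380*(-3 + 4224) = 380*4221 = 1603980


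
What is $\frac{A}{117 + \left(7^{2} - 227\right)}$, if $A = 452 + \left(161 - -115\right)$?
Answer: $- \frac{728}{61} \approx -11.934$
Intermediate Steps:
$A = 728$ ($A = 452 + \left(161 + 115\right) = 452 + 276 = 728$)
$\frac{A}{117 + \left(7^{2} - 227\right)} = \frac{728}{117 + \left(7^{2} - 227\right)} = \frac{728}{117 + \left(49 - 227\right)} = \frac{728}{117 - 178} = \frac{728}{-61} = 728 \left(- \frac{1}{61}\right) = - \frac{728}{61}$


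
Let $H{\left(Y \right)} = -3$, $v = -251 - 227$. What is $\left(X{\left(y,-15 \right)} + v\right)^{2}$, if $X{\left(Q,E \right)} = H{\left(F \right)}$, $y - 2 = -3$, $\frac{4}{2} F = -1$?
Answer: $231361$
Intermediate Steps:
$F = - \frac{1}{2}$ ($F = \frac{1}{2} \left(-1\right) = - \frac{1}{2} \approx -0.5$)
$v = -478$ ($v = -251 - 227 = -478$)
$y = -1$ ($y = 2 - 3 = -1$)
$X{\left(Q,E \right)} = -3$
$\left(X{\left(y,-15 \right)} + v\right)^{2} = \left(-3 - 478\right)^{2} = \left(-481\right)^{2} = 231361$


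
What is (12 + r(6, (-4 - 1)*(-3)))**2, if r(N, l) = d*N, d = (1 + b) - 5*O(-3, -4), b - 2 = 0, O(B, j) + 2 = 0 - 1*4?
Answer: 44100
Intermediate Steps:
O(B, j) = -6 (O(B, j) = -2 + (0 - 1*4) = -2 + (0 - 4) = -2 - 4 = -6)
b = 2 (b = 2 + 0 = 2)
d = 33 (d = (1 + 2) - 5*(-6) = 3 + 30 = 33)
r(N, l) = 33*N
(12 + r(6, (-4 - 1)*(-3)))**2 = (12 + 33*6)**2 = (12 + 198)**2 = 210**2 = 44100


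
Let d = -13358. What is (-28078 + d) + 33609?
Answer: -7827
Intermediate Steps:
(-28078 + d) + 33609 = (-28078 - 13358) + 33609 = -41436 + 33609 = -7827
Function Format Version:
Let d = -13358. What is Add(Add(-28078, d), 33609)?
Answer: -7827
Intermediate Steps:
Add(Add(-28078, d), 33609) = Add(Add(-28078, -13358), 33609) = Add(-41436, 33609) = -7827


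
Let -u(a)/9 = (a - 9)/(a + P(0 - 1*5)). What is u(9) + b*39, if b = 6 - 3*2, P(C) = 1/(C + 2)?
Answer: 0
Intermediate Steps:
P(C) = 1/(2 + C)
u(a) = -9*(-9 + a)/(-⅓ + a) (u(a) = -9*(a - 9)/(a + 1/(2 + (0 - 1*5))) = -9*(-9 + a)/(a + 1/(2 + (0 - 5))) = -9*(-9 + a)/(a + 1/(2 - 5)) = -9*(-9 + a)/(a + 1/(-3)) = -9*(-9 + a)/(a - ⅓) = -9*(-9 + a)/(-⅓ + a))
b = 0 (b = 6 - 6 = 0)
u(9) + b*39 = 27*(9 - 1*9)/(-1 + 3*9) + 0*39 = 27*(9 - 9)/(-1 + 27) + 0 = 27*0/26 + 0 = 27*(1/26)*0 + 0 = 0 + 0 = 0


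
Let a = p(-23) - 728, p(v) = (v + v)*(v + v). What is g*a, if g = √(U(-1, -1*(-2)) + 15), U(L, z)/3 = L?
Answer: 2776*√3 ≈ 4808.2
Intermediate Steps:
U(L, z) = 3*L
p(v) = 4*v² (p(v) = (2*v)*(2*v) = 4*v²)
a = 1388 (a = 4*(-23)² - 728 = 4*529 - 728 = 2116 - 728 = 1388)
g = 2*√3 (g = √(3*(-1) + 15) = √(-3 + 15) = √12 = 2*√3 ≈ 3.4641)
g*a = (2*√3)*1388 = 2776*√3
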